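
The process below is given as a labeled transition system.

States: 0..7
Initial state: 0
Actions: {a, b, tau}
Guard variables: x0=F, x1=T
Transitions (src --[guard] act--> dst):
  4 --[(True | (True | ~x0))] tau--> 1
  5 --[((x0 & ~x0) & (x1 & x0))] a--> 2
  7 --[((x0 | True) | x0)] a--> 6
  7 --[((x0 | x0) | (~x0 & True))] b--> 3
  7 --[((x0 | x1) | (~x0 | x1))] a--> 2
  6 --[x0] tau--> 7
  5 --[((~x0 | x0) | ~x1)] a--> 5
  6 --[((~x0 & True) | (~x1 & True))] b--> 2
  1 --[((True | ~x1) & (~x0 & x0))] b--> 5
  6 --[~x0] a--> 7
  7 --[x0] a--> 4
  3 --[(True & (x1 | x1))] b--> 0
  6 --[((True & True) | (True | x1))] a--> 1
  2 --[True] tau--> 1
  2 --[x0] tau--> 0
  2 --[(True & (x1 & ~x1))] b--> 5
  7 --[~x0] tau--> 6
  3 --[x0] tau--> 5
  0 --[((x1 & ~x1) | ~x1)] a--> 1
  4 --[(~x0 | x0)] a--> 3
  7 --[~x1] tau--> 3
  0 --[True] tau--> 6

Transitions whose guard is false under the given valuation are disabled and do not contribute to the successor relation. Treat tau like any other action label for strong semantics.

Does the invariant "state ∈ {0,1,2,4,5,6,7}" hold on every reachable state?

Answer: INVARIANT VIOLATED at state 3

Analysis:
Allowed set {0,1,2,4,5,6,7}
Reachable = {0,1,2,3,6,7}
  0: ok
  1: ok
  2: ok
  3: VIOLATES
  6: ok
  7: ok
witness against invariant: tau·a·b → 3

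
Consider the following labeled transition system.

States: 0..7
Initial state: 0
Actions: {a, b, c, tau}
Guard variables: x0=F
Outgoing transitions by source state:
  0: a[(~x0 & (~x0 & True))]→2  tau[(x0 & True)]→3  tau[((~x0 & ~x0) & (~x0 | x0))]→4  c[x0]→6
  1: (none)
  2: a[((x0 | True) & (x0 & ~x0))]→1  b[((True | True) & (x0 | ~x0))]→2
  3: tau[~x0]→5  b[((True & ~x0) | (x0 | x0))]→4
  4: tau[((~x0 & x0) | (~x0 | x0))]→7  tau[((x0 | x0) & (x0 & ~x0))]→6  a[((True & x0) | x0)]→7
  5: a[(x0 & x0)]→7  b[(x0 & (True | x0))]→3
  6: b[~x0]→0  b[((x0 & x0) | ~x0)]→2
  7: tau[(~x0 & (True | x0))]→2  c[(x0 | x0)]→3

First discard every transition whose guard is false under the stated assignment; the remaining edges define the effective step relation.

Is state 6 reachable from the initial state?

Answer: UNREACHABLE

Analysis:
9 transition(s) survive guard evaluation.
Layer 0: {0}
Layer 1: {2,4}  cumulative {0,2,4}
Layer 2: {7}  cumulative {0,2,4,7}
Reach set: {0,2,4,7}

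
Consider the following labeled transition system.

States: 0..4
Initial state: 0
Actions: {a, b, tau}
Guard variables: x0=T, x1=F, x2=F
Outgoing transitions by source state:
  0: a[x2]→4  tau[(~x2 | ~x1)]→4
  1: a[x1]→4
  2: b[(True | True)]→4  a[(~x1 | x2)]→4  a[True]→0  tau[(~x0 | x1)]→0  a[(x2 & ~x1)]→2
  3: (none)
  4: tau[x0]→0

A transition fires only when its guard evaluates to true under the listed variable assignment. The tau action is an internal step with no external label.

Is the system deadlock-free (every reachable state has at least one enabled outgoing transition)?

Answer: DEADLOCK-FREE

Working:
Reach set: {0,4}
  0: tau→4  [1 exit(s)]
  4: tau→0  [1 exit(s)]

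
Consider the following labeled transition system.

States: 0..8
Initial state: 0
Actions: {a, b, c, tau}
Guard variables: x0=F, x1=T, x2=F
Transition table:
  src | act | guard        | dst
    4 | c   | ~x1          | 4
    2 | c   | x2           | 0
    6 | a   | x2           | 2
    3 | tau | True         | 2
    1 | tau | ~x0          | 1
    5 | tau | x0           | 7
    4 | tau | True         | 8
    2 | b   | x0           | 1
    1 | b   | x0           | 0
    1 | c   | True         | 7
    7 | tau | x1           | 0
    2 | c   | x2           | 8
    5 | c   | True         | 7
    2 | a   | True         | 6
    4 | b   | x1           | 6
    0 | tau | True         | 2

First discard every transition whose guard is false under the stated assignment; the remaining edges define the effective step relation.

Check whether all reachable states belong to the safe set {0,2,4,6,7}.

Inv-set: {0,2,4,6,7}
R = {0,2,6}
  0: ok
  2: ok
  6: ok

Answer: INVARIANT HOLDS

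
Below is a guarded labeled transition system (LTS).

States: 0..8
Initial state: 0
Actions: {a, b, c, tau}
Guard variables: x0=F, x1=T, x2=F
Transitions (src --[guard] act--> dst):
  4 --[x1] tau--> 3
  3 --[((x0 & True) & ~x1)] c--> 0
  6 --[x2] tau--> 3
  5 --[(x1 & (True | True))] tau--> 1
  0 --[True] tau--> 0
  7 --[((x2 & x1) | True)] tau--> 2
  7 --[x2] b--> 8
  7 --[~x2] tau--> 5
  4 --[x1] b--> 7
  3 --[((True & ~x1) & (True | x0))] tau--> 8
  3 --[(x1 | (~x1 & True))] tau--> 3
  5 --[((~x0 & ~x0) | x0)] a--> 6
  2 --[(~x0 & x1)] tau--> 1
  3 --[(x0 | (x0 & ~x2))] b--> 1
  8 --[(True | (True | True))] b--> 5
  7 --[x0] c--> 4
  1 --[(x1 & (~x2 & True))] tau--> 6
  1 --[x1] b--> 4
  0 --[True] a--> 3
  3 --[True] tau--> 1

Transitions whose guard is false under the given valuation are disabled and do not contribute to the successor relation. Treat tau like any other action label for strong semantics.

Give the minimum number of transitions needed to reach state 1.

Breadth-first toward 1:
  depth 0: {0}
  depth 1: {3}
  depth 2: {1}
first hit 1 at d=2 via a·tau

Answer: 2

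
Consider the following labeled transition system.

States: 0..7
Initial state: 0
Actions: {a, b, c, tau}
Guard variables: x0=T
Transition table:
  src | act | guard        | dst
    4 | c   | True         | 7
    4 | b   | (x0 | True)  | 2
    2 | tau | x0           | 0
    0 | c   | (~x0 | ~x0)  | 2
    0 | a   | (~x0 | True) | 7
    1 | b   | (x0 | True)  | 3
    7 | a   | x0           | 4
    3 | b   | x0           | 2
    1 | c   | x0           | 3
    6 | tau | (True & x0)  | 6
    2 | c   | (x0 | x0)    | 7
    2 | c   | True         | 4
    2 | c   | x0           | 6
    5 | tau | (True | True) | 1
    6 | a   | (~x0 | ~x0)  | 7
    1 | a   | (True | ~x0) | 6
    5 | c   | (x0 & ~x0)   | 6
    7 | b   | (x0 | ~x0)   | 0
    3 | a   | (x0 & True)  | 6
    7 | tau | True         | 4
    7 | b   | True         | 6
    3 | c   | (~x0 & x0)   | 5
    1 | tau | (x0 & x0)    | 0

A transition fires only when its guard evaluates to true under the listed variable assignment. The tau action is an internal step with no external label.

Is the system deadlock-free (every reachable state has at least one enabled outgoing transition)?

Reachable = {0,2,4,6,7}
  0: a→7  [1 exit(s)]
  2: c→4  c→6  c→7  tau→0  [4 exit(s)]
  4: b→2  c→7  [2 exit(s)]
  6: tau→6  [1 exit(s)]
  7: a→4  b→0  b→6  tau→4  [4 exit(s)]

Answer: DEADLOCK-FREE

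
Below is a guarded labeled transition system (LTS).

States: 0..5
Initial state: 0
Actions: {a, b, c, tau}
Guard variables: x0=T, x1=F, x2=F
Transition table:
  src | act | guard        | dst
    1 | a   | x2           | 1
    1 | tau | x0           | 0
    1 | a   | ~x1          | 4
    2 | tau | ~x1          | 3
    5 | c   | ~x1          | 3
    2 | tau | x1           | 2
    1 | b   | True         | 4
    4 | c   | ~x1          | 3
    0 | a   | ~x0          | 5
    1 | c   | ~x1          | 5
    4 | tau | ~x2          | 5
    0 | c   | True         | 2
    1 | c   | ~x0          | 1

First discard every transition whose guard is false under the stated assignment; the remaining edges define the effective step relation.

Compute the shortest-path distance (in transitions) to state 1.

Breadth-first toward 1:
  L0 = {0}
  L1 = {2}
  L2 = {3}
1 never appears.

Answer: UNREACHABLE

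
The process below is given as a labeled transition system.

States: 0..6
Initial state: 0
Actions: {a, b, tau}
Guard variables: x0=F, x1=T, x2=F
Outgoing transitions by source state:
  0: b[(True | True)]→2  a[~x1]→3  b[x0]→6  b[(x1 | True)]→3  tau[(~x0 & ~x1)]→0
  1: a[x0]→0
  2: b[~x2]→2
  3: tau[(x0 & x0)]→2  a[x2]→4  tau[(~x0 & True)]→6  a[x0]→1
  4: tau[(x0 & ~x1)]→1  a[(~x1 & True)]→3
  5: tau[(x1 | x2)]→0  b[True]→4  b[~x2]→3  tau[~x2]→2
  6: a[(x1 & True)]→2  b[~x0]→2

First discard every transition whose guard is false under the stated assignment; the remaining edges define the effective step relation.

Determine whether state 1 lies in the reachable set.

Guard filter leaves 10 enabled edge(s).
L0 = {0}
L1 = {2,3}  cumulative {0,2,3}
L2 = {6}  cumulative {0,2,3,6}
Reach set: {0,2,3,6}

Answer: UNREACHABLE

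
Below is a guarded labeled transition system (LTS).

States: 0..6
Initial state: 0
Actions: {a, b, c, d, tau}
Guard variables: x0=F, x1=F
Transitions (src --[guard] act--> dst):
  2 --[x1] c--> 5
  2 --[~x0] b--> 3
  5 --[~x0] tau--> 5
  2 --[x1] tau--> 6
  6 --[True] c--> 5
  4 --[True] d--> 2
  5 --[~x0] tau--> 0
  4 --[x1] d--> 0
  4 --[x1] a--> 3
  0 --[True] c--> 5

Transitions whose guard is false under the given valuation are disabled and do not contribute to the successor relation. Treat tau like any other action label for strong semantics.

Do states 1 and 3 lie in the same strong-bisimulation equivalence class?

Refine partition for ~:
  round 0: {{0,1,2,3,4,5,6}}
  round 1: {{0,6},{1,3},{2},{4},{5}}
stable after 2 split(s): 5 block(s)
1∈{1,3}, 3∈{1,3}

Answer: BISIMILAR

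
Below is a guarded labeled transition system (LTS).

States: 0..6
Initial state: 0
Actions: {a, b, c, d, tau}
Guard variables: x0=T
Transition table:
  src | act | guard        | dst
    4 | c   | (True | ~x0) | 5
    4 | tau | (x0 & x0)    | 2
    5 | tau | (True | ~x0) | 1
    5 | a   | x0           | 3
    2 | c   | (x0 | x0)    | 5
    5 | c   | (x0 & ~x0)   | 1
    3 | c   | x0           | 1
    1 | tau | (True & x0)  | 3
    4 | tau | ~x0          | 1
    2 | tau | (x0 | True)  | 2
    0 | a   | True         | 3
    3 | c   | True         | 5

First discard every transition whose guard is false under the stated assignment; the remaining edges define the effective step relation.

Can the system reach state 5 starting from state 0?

Answer: REACHABLE

Trace:
10 transition(s) survive guard evaluation.
Layer 0: {0}
Layer 1: {3}  cumulative {0,3}
Layer 2: {1,5}  cumulative {0,1,3,5}
Reach set: {0,1,3,5}
witness 5: a·c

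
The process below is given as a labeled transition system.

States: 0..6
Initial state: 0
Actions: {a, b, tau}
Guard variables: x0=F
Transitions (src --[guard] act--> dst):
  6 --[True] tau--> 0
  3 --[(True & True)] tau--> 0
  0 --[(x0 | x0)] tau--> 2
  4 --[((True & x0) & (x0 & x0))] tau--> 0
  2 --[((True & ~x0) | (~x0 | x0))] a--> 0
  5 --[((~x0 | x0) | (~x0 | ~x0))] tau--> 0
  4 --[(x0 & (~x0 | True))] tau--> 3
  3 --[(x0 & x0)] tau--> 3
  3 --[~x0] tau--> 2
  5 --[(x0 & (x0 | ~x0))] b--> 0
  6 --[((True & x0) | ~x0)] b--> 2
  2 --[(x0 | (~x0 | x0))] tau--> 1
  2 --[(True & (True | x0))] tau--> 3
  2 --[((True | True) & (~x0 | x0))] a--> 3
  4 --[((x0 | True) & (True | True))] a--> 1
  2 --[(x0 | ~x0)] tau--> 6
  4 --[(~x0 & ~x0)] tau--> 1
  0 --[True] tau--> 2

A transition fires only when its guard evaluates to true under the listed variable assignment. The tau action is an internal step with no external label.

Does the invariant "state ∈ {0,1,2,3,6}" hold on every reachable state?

Allowed set {0,1,2,3,6}
R = {0,1,2,3,6}
  0: ok
  1: ok
  2: ok
  3: ok
  6: ok

Answer: INVARIANT HOLDS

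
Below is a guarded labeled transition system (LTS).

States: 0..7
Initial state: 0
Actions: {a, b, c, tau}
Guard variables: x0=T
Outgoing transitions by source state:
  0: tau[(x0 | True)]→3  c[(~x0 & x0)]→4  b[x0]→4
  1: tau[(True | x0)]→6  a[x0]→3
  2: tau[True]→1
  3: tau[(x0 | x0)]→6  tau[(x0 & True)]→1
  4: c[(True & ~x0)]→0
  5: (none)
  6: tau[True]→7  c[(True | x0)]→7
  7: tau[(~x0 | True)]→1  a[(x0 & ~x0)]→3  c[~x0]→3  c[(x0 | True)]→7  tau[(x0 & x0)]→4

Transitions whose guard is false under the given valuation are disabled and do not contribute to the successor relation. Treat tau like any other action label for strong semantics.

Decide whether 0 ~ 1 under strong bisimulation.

Bisimulation quotient by refinement:
  round 0: {{0,1,2,3,4,5,6,7}}
  round 1: {{0},{1},{2,3},{4,5},{6,7}}
  round 2: {{0},{1},{2},{3},{4,5},{6},{7}}
7 equivalence class(es) (converged in 3)
0∈{0}, 1∈{1}

Answer: NOT BISIMILAR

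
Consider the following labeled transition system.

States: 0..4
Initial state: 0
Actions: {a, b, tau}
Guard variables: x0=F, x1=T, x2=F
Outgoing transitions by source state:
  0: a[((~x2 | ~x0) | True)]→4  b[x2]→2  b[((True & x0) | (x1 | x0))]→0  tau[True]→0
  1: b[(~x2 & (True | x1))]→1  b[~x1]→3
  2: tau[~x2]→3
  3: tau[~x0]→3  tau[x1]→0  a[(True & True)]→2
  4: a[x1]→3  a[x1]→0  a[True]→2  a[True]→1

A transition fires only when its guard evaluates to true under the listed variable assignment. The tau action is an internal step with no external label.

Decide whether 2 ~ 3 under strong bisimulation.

Bisimulation quotient by refinement:
  π0 = {{0,1,2,3,4}}
  π1 = {{0},{1},{2},{3},{4}}
stable after 2 split(s): 5 block(s)
class of 2: {2}; class of 3: {3}

Answer: NOT BISIMILAR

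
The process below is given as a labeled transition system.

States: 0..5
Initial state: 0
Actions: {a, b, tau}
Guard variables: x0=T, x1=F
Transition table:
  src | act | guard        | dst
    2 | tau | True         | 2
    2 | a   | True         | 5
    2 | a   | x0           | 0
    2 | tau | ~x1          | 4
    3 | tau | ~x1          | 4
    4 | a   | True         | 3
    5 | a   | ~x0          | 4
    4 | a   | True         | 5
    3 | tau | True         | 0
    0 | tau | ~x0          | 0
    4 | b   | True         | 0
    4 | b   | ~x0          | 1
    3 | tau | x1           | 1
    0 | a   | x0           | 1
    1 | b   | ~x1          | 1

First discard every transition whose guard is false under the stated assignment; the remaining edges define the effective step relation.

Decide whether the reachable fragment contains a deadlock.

Answer: DEADLOCK-FREE

Analysis:
Reachable = {0,1}
  0: a→1  [1 out]
  1: b→1  [1 out]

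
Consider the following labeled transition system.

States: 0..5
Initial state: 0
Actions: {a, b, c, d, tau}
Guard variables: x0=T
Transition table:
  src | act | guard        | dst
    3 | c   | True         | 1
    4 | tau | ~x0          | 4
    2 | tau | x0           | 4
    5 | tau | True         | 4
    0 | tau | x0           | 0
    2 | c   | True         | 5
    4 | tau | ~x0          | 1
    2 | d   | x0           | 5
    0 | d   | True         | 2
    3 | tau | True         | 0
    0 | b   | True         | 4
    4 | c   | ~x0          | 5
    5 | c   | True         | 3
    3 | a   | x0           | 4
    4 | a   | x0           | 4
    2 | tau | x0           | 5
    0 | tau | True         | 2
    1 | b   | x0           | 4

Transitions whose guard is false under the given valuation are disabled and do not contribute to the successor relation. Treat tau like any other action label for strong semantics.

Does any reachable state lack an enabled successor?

Reach set: {0,1,2,3,4,5}
  0: b→4  d→2  tau→0  tau→2  [deg 4]
  1: b→4  [deg 1]
  2: c→5  d→5  tau→4  tau→5  [deg 4]
  3: a→4  c→1  tau→0  [deg 3]
  4: a→4  [deg 1]
  5: c→3  tau→4  [deg 2]

Answer: DEADLOCK-FREE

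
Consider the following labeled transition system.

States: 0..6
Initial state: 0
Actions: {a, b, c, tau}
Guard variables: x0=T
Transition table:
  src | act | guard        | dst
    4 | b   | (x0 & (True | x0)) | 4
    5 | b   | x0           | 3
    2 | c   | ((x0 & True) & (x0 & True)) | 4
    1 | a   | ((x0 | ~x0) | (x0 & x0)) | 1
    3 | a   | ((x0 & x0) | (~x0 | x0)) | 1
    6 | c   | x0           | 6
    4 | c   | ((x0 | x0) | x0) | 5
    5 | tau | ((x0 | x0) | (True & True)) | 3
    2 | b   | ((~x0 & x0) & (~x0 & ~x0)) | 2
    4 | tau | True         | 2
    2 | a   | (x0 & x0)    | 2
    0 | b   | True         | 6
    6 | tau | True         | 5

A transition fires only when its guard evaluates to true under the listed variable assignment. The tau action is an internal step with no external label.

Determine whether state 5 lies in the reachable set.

After dropping false guards: 12 live edges.
L0 = {0}
L1 = {6}  total {0,6}
L2 = {5}  total {0,5,6}
L3 = {3}  total {0,3,5,6}
L4 = {1}  total {0,1,3,5,6}
R = {0,1,3,5,6}
witness 5: b·tau

Answer: REACHABLE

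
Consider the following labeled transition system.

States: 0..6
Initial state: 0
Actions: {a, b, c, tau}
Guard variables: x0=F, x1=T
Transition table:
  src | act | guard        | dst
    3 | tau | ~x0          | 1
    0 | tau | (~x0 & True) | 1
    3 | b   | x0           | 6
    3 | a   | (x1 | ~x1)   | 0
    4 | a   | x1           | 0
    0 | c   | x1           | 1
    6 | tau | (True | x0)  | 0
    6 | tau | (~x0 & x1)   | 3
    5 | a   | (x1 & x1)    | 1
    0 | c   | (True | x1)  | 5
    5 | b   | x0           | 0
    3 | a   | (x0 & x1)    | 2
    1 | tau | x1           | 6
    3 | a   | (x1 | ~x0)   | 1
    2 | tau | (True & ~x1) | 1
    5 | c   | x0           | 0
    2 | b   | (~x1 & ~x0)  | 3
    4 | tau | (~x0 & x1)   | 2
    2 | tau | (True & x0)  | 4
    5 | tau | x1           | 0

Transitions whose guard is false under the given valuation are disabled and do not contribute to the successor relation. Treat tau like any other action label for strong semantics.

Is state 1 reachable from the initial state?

Answer: REACHABLE

Working:
Guard filter leaves 13 enabled edge(s).
depth 0: {0}
depth 1: {1,5}  total {0,1,5}
depth 2: {6}  total {0,1,5,6}
depth 3: {3}  total {0,1,3,5,6}
R = {0,1,3,5,6}
Path to 1: tau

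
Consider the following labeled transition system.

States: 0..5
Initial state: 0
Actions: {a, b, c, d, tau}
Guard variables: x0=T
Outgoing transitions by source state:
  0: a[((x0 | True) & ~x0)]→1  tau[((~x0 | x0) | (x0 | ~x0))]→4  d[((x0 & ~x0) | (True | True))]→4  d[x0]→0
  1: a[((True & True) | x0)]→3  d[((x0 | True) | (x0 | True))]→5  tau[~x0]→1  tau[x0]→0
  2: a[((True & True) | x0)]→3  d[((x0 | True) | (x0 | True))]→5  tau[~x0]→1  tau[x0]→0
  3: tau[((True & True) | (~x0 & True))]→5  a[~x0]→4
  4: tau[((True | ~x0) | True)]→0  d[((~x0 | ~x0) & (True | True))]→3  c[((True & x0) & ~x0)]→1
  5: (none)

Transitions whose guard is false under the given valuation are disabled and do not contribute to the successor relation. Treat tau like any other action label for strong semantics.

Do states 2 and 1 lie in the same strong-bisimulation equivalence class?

Answer: BISIMILAR

Trace:
Bisimulation quotient by refinement:
  round 0: {{0,1,2,3,4,5}}
  round 1: {{0},{1,2},{3,4},{5}}
  round 2: {{0},{1,2},{3},{4},{5}}
Fixed point at round 3; 5 class(es).
class of 2: {1,2}; class of 1: {1,2}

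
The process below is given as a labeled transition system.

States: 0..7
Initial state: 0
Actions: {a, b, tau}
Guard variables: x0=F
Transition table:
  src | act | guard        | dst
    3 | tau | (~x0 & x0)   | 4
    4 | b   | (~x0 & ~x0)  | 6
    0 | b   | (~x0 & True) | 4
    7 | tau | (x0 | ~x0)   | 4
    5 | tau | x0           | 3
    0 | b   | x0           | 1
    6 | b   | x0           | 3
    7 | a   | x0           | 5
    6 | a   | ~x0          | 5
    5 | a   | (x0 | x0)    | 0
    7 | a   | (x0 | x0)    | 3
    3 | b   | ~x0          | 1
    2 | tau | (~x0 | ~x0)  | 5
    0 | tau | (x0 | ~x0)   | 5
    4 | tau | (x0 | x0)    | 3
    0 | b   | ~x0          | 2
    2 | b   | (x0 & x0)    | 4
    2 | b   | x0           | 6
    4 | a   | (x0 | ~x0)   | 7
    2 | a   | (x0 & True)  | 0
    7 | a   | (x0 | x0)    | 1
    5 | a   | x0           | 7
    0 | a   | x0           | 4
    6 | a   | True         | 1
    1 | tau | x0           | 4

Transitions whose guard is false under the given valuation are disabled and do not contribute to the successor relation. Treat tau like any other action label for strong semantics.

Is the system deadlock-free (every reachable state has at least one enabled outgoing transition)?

Answer: DEADLOCK at state 1

Working:
Reachable = {0,1,2,4,5,6,7}
  0: b→2  b→4  tau→5  [3 exit(s)]
  1: ∅  [no exit]
  2: tau→5  [1 exit(s)]
  4: a→7  b→6  [2 exit(s)]
  5: ∅  [no exit]
  6: a→1  a→5  [2 exit(s)]
  7: tau→4  [1 exit(s)]
witness 1: b·b·a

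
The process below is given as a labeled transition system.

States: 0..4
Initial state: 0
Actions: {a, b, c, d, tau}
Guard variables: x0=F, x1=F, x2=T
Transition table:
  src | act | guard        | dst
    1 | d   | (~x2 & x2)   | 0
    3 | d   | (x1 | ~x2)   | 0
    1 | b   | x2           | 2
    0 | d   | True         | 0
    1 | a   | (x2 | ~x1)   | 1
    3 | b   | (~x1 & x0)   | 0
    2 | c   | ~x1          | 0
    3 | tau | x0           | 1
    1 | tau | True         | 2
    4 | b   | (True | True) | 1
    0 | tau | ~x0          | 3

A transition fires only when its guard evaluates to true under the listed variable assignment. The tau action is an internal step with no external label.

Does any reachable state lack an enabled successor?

Answer: DEADLOCK at state 3

Working:
R = {0,3}
  0: d→0  tau→3  [2 exit(s)]
  3: ∅  [no exit]
witness 3: tau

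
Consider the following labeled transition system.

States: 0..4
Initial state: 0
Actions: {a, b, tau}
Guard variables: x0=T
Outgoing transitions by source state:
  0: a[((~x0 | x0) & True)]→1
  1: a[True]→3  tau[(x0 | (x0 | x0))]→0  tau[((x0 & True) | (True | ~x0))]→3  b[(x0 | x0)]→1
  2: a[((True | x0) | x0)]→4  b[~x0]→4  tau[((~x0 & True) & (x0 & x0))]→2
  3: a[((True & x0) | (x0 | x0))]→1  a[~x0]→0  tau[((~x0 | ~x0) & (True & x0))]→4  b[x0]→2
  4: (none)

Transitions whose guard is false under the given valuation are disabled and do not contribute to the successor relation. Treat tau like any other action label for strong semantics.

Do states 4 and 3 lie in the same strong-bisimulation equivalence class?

Answer: NOT BISIMILAR

Working:
Compute ~ classes (split until stable):
  P[0] = {{0,1,2,3,4}}
  P[1] = {{0,2},{1},{3},{4}}
  P[2] = {{0},{1},{2},{3},{4}}
Fixed point at round 3; 5 class(es).
[4]={4}  [3]={3}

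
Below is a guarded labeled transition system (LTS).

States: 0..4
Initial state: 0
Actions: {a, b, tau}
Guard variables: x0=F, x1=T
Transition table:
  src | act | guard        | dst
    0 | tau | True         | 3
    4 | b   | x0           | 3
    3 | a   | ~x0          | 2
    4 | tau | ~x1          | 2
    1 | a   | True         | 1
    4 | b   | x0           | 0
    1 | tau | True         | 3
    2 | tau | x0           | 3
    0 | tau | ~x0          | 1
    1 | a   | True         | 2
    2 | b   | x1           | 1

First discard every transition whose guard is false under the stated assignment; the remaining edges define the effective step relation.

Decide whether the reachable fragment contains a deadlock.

Answer: DEADLOCK-FREE

Trace:
Reachable = {0,1,2,3}
  0: tau→1  tau→3  [2 out]
  1: a→1  a→2  tau→3  [3 out]
  2: b→1  [1 out]
  3: a→2  [1 out]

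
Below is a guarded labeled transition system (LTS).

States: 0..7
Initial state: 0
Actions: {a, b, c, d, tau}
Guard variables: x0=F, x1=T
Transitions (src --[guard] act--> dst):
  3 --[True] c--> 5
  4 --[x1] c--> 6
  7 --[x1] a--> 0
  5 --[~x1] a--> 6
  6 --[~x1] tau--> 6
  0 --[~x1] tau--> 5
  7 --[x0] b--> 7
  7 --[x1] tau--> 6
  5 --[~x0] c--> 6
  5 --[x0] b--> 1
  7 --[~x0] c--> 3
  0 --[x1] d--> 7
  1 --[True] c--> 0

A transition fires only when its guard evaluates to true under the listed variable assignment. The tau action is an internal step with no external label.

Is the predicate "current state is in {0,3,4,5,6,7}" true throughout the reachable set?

Answer: INVARIANT HOLDS

Working:
Allowed set {0,3,4,5,6,7}
R = {0,3,5,6,7}
  0: ✓
  3: ✓
  5: ✓
  6: ✓
  7: ✓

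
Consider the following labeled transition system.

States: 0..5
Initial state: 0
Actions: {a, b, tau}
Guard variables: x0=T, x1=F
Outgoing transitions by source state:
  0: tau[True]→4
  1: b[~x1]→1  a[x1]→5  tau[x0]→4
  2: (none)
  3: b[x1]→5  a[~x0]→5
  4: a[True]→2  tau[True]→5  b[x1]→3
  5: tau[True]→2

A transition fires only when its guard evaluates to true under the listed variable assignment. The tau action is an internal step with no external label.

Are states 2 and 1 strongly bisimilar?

Refine partition for ~:
  round 0: {{0,1,2,3,4,5}}
  round 1: {{0,5},{1},{2,3},{4}}
  round 2: {{0},{1},{2,3},{4},{5}}
Fixed point at round 3; 5 class(es).
2∈{2,3}, 1∈{1}

Answer: NOT BISIMILAR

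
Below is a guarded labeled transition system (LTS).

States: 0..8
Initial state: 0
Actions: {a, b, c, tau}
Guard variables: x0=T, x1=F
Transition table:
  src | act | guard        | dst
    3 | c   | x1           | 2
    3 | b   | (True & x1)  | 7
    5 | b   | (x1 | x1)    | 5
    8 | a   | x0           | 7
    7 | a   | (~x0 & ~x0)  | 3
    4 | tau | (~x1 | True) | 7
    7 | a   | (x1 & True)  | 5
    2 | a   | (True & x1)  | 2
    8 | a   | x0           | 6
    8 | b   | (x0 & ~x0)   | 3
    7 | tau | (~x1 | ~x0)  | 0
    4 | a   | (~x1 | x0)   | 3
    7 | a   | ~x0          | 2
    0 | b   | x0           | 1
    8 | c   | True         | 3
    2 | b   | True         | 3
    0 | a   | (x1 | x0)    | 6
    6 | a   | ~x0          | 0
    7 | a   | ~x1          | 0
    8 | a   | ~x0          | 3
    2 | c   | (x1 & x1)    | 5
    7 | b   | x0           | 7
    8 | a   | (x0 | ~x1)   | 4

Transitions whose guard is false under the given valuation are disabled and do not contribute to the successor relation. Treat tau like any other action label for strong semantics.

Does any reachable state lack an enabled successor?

Answer: DEADLOCK at state 1

Analysis:
Reach set: {0,1,6}
  0: a→6  b→1  [deg 2]
  1: ∅  [deadlock]
  6: ∅  [deadlock]
trace reaching 1: b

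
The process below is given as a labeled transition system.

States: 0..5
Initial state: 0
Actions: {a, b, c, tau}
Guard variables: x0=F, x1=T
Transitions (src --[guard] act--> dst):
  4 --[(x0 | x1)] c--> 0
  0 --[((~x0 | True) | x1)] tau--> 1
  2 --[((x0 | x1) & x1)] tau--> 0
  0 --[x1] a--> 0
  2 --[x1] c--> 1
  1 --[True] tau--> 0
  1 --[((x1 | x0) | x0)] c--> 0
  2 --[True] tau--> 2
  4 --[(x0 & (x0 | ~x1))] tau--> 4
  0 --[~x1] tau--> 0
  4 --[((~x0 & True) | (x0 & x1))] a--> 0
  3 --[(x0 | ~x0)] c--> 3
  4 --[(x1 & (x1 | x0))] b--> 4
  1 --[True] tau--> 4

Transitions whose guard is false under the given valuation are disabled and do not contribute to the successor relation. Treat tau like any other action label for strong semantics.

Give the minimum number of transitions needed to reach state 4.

BFS to 4:
  L0 = {0}
  L1 = {1}
  L2 = {4}
depth(4)=2, e.g. tau·tau

Answer: 2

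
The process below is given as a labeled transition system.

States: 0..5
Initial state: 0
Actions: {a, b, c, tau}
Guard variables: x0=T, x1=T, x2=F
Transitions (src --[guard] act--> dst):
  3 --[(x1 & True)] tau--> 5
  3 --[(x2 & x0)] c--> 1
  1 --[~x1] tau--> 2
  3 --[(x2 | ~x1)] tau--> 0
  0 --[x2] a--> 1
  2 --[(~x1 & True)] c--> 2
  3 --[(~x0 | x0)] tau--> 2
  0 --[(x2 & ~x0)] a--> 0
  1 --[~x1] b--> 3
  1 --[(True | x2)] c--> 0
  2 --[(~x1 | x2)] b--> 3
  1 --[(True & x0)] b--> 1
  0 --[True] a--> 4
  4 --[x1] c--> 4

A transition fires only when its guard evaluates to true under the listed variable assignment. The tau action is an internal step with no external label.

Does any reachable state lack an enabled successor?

Reach set: {0,4}
  0: a→4  [deg 1]
  4: c→4  [deg 1]

Answer: DEADLOCK-FREE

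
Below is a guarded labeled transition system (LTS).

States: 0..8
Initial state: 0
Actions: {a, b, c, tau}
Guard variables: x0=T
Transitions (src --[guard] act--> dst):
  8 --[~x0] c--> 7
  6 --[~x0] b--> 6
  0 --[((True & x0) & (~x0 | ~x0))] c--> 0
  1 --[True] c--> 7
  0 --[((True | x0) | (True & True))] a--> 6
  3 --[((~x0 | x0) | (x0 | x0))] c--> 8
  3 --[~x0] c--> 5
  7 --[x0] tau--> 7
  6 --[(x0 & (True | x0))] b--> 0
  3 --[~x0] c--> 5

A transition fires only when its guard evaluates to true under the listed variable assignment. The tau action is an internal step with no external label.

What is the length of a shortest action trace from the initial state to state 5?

Layered search for 5:
  depth 0: {0}
  depth 1: {6}
5 never appears.

Answer: UNREACHABLE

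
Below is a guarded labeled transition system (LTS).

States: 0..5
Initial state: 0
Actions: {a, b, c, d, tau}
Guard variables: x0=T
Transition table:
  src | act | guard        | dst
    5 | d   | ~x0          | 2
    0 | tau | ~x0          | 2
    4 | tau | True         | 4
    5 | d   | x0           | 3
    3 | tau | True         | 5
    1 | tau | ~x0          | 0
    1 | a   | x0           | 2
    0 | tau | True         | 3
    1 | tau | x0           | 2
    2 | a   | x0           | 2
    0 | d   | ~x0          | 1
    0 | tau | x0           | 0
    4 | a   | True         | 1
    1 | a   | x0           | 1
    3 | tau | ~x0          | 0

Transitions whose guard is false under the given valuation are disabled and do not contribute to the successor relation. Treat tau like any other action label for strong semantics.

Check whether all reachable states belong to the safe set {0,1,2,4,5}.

Safe = {0,1,2,4,5}
Reach set: {0,3,5}
  0: ✓
  3: outside
  5: ✓
reach 3 via tau — violates

Answer: INVARIANT VIOLATED at state 3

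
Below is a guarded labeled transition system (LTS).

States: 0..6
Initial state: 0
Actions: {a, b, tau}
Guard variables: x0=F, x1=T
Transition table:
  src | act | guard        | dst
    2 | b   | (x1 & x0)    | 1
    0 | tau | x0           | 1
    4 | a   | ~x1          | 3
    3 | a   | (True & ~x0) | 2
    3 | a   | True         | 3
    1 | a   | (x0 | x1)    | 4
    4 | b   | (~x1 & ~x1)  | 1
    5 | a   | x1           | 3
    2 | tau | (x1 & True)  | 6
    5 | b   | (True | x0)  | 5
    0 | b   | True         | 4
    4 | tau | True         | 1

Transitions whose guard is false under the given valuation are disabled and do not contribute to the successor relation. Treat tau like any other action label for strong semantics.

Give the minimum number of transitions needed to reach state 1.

Answer: 2

Working:
BFS to 1:
  Layer 0: {0}
  Layer 1: {4}
  Layer 2: {1}
depth(1)=2, e.g. b·tau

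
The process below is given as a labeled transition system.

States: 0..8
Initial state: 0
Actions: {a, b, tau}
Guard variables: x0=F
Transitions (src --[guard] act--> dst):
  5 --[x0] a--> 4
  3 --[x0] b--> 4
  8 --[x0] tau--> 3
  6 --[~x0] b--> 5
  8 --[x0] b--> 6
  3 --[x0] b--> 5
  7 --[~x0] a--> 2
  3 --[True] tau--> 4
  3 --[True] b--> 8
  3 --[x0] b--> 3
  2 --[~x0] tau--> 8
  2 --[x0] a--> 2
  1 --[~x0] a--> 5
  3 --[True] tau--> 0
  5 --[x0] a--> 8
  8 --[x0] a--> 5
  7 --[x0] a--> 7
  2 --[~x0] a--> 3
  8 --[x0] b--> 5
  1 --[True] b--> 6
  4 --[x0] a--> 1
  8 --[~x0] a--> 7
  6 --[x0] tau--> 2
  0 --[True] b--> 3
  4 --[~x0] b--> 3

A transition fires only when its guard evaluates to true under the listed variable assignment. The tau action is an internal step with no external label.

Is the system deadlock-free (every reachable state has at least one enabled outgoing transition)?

Answer: DEADLOCK-FREE

Trace:
Reach set: {0,2,3,4,7,8}
  0: b→3  [1 out]
  2: a→3  tau→8  [2 out]
  3: b→8  tau→0  tau→4  [3 out]
  4: b→3  [1 out]
  7: a→2  [1 out]
  8: a→7  [1 out]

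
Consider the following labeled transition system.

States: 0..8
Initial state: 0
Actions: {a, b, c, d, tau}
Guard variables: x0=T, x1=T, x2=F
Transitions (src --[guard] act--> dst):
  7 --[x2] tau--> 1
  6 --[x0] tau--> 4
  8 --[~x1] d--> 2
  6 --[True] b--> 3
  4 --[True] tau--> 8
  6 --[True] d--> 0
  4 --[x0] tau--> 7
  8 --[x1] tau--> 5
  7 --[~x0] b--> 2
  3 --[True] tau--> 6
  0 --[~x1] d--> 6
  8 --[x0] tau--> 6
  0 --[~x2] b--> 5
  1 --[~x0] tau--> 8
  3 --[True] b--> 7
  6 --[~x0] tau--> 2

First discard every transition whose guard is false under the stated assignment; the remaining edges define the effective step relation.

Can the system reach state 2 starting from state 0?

10 transition(s) survive guard evaluation.
depth 0: {0}
depth 1: {5}  cumulative {0,5}
R = {0,5}

Answer: UNREACHABLE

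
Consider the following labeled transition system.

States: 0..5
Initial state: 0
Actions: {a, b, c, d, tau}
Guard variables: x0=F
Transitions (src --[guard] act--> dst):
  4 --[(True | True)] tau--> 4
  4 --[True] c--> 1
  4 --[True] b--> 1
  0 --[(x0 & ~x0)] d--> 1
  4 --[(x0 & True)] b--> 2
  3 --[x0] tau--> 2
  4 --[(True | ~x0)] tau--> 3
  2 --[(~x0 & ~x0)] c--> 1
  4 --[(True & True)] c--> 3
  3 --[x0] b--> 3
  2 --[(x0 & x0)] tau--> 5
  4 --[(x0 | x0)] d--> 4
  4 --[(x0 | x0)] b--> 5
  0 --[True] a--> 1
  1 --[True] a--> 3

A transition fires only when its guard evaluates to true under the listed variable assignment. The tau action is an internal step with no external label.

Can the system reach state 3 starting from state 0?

8 transition(s) survive guard evaluation.
depth 0: {0}
depth 1: {1}  total {0,1}
depth 2: {3}  total {0,1,3}
Reachable = {0,1,3}
trace reaching 3: a·a

Answer: REACHABLE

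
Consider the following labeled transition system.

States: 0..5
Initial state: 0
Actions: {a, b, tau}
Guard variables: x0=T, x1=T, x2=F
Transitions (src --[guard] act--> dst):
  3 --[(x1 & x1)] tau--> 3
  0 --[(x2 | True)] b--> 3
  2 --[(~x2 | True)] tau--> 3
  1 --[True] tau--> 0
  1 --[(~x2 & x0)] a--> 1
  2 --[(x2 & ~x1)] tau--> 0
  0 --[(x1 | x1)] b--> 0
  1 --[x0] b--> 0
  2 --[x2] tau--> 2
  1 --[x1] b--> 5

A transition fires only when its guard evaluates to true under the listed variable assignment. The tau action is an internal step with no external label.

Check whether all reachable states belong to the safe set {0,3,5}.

Answer: INVARIANT HOLDS

Analysis:
Allowed set {0,3,5}
Reachable = {0,3}
  0: safe
  3: safe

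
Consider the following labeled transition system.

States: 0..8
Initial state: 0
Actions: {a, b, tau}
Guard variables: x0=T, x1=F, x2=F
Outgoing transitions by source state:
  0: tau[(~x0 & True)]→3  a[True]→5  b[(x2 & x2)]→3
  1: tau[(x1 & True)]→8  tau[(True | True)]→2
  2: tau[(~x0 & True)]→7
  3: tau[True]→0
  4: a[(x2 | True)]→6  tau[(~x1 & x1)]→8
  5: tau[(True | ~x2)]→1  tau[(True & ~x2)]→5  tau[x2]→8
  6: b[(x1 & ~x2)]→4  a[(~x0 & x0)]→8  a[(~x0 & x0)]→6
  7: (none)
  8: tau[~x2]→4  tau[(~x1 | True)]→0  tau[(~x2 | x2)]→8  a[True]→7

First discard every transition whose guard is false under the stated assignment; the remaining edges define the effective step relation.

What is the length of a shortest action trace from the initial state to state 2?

Layered search for 2:
  depth 0: {0}
  depth 1: {5}
  depth 2: {1}
  depth 3: {2}
2 enters at depth 3; path a·tau·tau

Answer: 3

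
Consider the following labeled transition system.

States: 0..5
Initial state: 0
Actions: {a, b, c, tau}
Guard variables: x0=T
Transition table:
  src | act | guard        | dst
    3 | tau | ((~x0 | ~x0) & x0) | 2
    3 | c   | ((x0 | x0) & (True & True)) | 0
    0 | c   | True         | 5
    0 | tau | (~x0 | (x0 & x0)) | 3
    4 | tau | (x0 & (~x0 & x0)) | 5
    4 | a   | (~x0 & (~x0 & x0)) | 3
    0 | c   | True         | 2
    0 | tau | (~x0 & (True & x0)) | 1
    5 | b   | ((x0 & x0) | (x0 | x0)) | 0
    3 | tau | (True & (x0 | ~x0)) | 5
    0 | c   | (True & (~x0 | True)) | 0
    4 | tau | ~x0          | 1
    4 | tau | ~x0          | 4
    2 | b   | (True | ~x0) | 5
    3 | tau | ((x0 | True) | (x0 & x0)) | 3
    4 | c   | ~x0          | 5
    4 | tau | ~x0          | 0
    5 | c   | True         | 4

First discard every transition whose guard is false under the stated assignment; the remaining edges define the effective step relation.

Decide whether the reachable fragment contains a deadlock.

Reachable = {0,2,3,4,5}
  0: c→0  c→2  c→5  tau→3  [4 out]
  2: b→5  [1 out]
  3: c→0  tau→3  tau→5  [3 out]
  4: ∅  [no exit]
  5: b→0  c→4  [2 out]
Path to 4: c·c

Answer: DEADLOCK at state 4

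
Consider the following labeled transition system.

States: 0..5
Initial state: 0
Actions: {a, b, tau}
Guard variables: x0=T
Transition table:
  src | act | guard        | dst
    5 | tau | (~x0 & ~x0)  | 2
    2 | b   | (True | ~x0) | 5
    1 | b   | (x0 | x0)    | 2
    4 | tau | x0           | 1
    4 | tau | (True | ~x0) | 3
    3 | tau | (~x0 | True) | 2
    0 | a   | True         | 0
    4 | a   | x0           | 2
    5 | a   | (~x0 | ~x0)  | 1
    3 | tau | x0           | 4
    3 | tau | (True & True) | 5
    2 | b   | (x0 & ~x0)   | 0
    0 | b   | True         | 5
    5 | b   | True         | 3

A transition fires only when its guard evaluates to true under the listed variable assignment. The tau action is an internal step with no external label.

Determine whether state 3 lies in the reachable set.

Answer: REACHABLE

Analysis:
Guard filter leaves 11 enabled edge(s).
depth 0: {0}
depth 1: {5}  total {0,5}
depth 2: {3}  total {0,3,5}
depth 3: {2,4}  total {0,2,3,4,5}
depth 4: {1}  total {0,1,2,3,4,5}
Reach set: {0,1,2,3,4,5}
trace reaching 3: b·b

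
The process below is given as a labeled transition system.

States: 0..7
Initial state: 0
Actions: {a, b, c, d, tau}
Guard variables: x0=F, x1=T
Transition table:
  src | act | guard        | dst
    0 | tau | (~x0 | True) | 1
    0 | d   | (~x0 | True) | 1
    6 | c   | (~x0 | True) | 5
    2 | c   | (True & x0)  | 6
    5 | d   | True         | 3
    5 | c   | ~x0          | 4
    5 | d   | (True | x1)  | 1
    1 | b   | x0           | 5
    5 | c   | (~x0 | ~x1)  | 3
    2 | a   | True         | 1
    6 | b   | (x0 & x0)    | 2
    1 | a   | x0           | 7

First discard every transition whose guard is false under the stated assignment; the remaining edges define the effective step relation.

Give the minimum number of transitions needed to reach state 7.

Layered search for 7:
  L0 = {0}
  L1 = {1}
7 never appears.

Answer: UNREACHABLE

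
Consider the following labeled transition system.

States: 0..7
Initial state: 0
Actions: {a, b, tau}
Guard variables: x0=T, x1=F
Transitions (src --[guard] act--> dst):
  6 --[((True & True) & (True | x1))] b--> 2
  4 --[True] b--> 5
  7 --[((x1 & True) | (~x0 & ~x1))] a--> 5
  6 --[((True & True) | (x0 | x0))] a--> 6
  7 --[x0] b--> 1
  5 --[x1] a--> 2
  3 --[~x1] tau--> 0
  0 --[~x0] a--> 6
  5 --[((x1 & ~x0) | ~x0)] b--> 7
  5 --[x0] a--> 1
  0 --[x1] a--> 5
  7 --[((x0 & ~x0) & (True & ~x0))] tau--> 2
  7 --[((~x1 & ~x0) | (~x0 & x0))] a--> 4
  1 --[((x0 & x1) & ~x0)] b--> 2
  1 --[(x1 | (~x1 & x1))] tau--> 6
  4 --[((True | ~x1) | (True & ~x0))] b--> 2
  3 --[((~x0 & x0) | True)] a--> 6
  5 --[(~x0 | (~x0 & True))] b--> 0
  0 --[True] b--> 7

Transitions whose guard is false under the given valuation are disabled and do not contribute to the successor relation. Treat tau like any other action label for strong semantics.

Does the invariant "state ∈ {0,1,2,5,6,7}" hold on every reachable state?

Inv-set: {0,1,2,5,6,7}
R = {0,1,7}
  0: ok
  1: ok
  7: ok

Answer: INVARIANT HOLDS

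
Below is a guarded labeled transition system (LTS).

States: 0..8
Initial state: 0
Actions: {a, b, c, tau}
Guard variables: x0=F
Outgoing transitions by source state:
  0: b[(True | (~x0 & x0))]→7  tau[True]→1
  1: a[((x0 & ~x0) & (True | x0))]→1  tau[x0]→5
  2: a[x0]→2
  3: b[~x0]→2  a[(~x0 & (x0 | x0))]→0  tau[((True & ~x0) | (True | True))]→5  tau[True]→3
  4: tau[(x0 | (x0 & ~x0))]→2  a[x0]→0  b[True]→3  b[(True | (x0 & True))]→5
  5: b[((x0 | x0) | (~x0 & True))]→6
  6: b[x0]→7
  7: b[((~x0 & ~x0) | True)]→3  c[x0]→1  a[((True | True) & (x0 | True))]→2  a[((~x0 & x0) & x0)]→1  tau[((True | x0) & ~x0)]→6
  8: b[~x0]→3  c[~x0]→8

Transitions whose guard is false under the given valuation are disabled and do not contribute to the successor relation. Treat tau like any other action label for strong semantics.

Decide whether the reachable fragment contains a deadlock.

Reachable = {0,1,2,3,5,6,7}
  0: b→7  tau→1  [deg 2]
  1: ∅  [STUCK]
  2: ∅  [STUCK]
  3: b→2  tau→3  tau→5  [deg 3]
  5: b→6  [deg 1]
  6: ∅  [STUCK]
  7: a→2  b→3  tau→6  [deg 3]
trace reaching 1: tau

Answer: DEADLOCK at state 1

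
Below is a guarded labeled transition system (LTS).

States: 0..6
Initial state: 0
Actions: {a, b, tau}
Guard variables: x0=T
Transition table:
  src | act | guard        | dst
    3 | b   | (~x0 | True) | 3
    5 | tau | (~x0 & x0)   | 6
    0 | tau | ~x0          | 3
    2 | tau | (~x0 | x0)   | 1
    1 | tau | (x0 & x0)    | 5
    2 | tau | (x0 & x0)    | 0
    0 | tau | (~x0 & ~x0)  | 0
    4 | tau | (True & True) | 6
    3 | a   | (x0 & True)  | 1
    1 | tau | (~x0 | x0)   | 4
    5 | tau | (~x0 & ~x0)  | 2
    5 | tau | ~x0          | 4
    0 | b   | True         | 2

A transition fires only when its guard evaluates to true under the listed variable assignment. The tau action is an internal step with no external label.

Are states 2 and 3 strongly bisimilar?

Answer: NOT BISIMILAR

Working:
Compute ~ classes (split until stable):
  π0 = {{0,1,2,3,4,5,6}}
  π1 = {{0},{1,2,4},{3},{5,6}}
  π2 = {{0},{1},{2},{3},{4},{5,6}}
stable after 3 split(s): 6 block(s)
class of 2: {2}; class of 3: {3}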